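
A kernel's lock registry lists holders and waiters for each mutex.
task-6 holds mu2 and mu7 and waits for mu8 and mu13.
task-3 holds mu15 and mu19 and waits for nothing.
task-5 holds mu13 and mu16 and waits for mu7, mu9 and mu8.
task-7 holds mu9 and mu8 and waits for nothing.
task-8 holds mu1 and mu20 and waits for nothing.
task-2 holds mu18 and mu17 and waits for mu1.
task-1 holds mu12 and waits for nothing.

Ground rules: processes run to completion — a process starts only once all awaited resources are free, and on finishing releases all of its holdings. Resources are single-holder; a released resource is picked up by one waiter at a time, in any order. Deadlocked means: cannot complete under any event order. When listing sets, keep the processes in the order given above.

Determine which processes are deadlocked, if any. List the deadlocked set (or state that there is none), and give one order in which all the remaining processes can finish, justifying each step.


Deadlocked: task-6 and task-5.
Key observation: the cycle task-6 -> task-5 -> task-6 can never break — each member waits on the next; no other process is dragged down with it.
The rest can finish in the order task-1, task-7, task-8, task-2, task-3.
Walking it through:
  task-1 waits on nothing -> runs at once and releases mu12
  task-7 waits on nothing -> runs at once and releases mu9 and mu8
  task-8 waits on nothing -> runs at once and releases mu1 and mu20
  task-2: everything it awaited (mu1) is free; runs, freeing mu18 and mu17
  task-3 waits on nothing -> runs at once and releases mu15 and mu19


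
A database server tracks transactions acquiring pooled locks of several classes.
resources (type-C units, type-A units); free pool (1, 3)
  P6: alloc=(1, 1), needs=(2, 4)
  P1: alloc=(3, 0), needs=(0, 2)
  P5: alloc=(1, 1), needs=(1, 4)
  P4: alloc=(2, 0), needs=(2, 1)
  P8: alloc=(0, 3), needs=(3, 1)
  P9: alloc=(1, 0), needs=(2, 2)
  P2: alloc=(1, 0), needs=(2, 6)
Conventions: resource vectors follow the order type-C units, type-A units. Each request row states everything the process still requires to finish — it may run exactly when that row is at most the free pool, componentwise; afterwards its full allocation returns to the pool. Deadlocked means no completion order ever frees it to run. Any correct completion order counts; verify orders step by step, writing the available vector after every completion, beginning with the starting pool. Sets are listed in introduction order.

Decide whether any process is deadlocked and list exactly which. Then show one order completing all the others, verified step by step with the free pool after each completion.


Nothing here is deadlocked.
Key observation: P1 leads a chain of completions in which each release enables another process.
The rest can finish in the order P1, P9, P8, P4, P6, P5, P2. Step-by-step check:
  pool = (1, 3)
  run P1 (needs (0, 2), free (1, 3)); after release of (3, 0) the pool is (4, 3)
  run P9 (needs (2, 2), free (4, 3)); after release of (1, 0) the pool is (5, 3)
  run P8 (needs (3, 1), free (5, 3)); after release of (0, 3) the pool is (5, 6)
  run P4 (needs (2, 1), free (5, 6)); after release of (2, 0) the pool is (7, 6)
  run P6 (needs (2, 4), free (7, 6)); after release of (1, 1) the pool is (8, 7)
  run P5 (needs (1, 4), free (8, 7)); after release of (1, 1) the pool is (9, 8)
  run P2 (needs (2, 6), free (9, 8)); after release of (1, 0) the pool is (10, 8)


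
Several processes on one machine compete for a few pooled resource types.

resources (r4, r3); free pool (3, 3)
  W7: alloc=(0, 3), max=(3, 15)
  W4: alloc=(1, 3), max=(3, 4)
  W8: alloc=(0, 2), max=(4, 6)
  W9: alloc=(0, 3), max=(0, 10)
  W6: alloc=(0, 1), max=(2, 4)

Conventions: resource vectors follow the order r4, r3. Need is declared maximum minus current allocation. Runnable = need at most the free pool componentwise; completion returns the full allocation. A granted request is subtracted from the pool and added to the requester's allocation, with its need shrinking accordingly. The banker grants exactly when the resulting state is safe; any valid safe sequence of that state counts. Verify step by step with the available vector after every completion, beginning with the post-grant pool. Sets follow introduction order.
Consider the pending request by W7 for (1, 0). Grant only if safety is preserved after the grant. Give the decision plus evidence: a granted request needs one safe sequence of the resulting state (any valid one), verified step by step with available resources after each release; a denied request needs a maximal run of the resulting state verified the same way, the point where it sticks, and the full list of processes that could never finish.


DENY. Granting would leave the state unsafe.
Key observation: after W6, W4, W9 the pool peaks at (3, 10), and each blocked process is short somewhere: W7 on r3; W8 on r4.
On the post-grant state, W6, W4, W9 is a maximal run — nothing extends it. Verifying each step:
  pool = (2, 3)
  run W6 (needs (2, 3), free (2, 3)); after release of (0, 1) the pool is (2, 4)
  run W4 (needs (2, 1), free (2, 4)); after release of (1, 3) the pool is (3, 7)
  run W9 (needs (0, 7), free (3, 7)); after release of (0, 3) the pool is (3, 10)
  W7 cannot run: need (2, 12) vs free (3, 10) (insufficient r3)
  W8 cannot run: need (4, 4) vs free (3, 10) (insufficient r4)
Processes that could never finish after the grant: W7 and W8.


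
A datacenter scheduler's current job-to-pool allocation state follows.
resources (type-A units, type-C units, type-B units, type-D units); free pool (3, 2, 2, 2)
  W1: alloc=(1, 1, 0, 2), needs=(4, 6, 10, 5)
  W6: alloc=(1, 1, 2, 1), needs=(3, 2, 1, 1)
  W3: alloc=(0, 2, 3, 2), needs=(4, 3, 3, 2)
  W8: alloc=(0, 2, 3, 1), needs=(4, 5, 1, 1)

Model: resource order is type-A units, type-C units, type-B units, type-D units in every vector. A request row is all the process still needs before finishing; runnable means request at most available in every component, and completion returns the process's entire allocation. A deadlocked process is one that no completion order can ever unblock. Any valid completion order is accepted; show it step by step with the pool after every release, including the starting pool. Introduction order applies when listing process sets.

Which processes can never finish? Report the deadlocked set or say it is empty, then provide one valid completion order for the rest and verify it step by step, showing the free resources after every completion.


Nothing here is deadlocked.
Key observation: no deadlock: W6 fits now, and the freed resources carry the rest through.
A valid finishing order for the others: W6, W3, W8, W1. Step-by-step check:
  pool = (3, 2, 2, 2)
  W6 needs (3, 2, 1, 1) <= (3, 2, 2, 2) -> finishes; pool += (1, 1, 2, 1) = (4, 3, 4, 3)
  W3 needs (4, 3, 3, 2) <= (4, 3, 4, 3) -> finishes; pool += (0, 2, 3, 2) = (4, 5, 7, 5)
  W8 needs (4, 5, 1, 1) <= (4, 5, 7, 5) -> finishes; pool += (0, 2, 3, 1) = (4, 7, 10, 6)
  W1 needs (4, 6, 10, 5) <= (4, 7, 10, 6) -> finishes; pool += (1, 1, 0, 2) = (5, 8, 10, 8)


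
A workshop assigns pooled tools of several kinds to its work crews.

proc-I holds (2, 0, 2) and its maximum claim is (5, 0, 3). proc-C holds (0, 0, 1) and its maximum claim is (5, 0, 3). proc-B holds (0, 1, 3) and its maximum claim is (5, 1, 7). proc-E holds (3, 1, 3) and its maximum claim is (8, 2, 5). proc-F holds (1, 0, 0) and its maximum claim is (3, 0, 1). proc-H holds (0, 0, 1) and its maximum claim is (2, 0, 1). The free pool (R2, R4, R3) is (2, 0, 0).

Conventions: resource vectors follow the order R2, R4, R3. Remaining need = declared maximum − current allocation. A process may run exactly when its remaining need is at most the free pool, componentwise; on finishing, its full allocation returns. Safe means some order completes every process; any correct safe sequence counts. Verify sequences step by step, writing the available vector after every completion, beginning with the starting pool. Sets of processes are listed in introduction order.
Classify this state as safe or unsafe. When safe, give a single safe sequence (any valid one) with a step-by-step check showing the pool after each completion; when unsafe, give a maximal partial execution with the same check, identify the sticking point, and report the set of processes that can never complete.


SAFE. One safe sequence: proc-H, proc-F, proc-I, proc-C, proc-B, proc-E.
Key observation: proc-H marks the first exact bind of the order: its need (2, 0, 0) fits the free (2, 0, 0) with zero slack on a requested resource.
Walking it through:
  pool = (2, 0, 0)
  proc-H: need (2, 0, 0) fits (2, 0, 0); releases (0, 0, 1), pool now (2, 0, 1)
  proc-F: need (2, 0, 1) fits (2, 0, 1); releases (1, 0, 0), pool now (3, 0, 1)
  proc-I: need (3, 0, 1) fits (3, 0, 1); releases (2, 0, 2), pool now (5, 0, 3)
  proc-C: need (5, 0, 2) fits (5, 0, 3); releases (0, 0, 1), pool now (5, 0, 4)
  proc-B: need (5, 0, 4) fits (5, 0, 4); releases (0, 1, 3), pool now (5, 1, 7)
  proc-E: need (5, 1, 2) fits (5, 1, 7); releases (3, 1, 3), pool now (8, 2, 10)


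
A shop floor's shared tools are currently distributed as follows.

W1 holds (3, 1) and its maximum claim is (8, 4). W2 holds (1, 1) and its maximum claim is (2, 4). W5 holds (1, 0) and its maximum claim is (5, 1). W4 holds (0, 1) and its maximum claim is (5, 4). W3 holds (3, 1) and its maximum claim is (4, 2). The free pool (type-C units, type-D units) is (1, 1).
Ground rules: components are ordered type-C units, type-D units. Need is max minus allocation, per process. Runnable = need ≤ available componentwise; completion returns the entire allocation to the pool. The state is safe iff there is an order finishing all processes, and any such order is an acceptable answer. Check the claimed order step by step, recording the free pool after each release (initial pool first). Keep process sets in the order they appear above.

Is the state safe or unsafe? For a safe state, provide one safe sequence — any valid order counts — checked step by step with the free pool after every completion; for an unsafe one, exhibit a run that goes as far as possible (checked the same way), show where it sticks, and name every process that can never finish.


The state is UNSAFE.
Key observation: the pool after W3, W5 is (5, 2); every surviving request exceeds it in type-D units, so progress ends there.
Going as far as possible: W3, W5; after that, nothing fits. Step-by-step check:
  pool = (1, 1)
  W3 needs (1, 1) <= (1, 1) -> finishes; pool += (3, 1) = (4, 2)
  W5 needs (4, 1) <= (4, 2) -> finishes; pool += (1, 0) = (5, 2)
  blocked: W1 wants (5, 3), pool (5, 2) — not enough type-D units
  blocked: W2 wants (1, 3), pool (5, 2) — not enough type-D units
  blocked: W4 wants (5, 3), pool (5, 2) — not enough type-D units
Permanently blocked: W1, W2 and W4.


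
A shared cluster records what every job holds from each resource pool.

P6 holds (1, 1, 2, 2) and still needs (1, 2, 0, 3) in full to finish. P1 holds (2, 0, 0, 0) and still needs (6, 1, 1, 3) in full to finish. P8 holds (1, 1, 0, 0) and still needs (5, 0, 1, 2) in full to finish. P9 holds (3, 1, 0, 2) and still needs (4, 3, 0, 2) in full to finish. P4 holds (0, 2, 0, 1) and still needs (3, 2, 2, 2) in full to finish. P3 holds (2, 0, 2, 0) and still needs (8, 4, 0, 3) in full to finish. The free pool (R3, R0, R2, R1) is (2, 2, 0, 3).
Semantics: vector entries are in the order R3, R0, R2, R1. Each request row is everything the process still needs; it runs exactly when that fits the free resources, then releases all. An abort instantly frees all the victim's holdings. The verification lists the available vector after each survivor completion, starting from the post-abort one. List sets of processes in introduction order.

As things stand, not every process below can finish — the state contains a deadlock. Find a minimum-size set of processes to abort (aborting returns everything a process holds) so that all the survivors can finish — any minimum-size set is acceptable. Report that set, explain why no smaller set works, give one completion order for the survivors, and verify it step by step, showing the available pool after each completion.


The answer: abort P1.
Key observation: aborting P1 returns (2, 0, 0, 0), and P9 — hopeless before — runs at step 2 with the returned capacity in the pool.
Minimality: the empty abort set fails — the state is deadlocked as it stands.
Survivors finish in the order: P6, P9, P4, P3, P8. Step-by-step check (pool after the aborts first):
  pool = (4, 2, 0, 3)
  P6 needs (1, 2, 0, 3) <= (4, 2, 0, 3) -> finishes; pool += (1, 1, 2, 2) = (5, 3, 2, 5)
  P9 needs (4, 3, 0, 2) <= (5, 3, 2, 5) -> finishes; pool += (3, 1, 0, 2) = (8, 4, 2, 7)
  P4 needs (3, 2, 2, 2) <= (8, 4, 2, 7) -> finishes; pool += (0, 2, 0, 1) = (8, 6, 2, 8)
  P3 needs (8, 4, 0, 3) <= (8, 6, 2, 8) -> finishes; pool += (2, 0, 2, 0) = (10, 6, 4, 8)
  P8 needs (5, 0, 1, 2) <= (10, 6, 4, 8) -> finishes; pool += (1, 1, 0, 0) = (11, 7, 4, 8)


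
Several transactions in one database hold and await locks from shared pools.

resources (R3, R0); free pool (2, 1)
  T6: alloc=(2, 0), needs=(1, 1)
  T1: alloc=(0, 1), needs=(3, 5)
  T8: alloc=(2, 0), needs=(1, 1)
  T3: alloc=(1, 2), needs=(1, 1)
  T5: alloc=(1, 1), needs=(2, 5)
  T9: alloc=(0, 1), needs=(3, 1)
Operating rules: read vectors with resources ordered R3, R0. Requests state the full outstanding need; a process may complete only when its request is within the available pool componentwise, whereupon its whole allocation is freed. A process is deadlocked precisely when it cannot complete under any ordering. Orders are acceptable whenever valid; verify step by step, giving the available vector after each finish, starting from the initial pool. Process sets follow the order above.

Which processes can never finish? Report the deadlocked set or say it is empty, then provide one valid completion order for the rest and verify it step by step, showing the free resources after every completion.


Deadlocked set: T1 and T5.
Key observation: R0 is the bottleneck — with T6, T8, T9, T3 done the pool holds (7, 4), short of every remaining need.
A valid finishing order for the others: T6, T8, T9, T3. Step-by-step check:
  pool = (2, 1)
  T6 needs (1, 1) <= (2, 1) -> finishes; pool += (2, 0) = (4, 1)
  T8 needs (1, 1) <= (4, 1) -> finishes; pool += (2, 0) = (6, 1)
  T9 needs (3, 1) <= (6, 1) -> finishes; pool += (0, 1) = (6, 2)
  T3 needs (1, 1) <= (6, 2) -> finishes; pool += (1, 2) = (7, 4)
The blocked processes can never fit:
  blocked: T1 wants (3, 5), pool (7, 4) — not enough R0
  blocked: T5 wants (2, 5), pool (7, 4) — not enough R0


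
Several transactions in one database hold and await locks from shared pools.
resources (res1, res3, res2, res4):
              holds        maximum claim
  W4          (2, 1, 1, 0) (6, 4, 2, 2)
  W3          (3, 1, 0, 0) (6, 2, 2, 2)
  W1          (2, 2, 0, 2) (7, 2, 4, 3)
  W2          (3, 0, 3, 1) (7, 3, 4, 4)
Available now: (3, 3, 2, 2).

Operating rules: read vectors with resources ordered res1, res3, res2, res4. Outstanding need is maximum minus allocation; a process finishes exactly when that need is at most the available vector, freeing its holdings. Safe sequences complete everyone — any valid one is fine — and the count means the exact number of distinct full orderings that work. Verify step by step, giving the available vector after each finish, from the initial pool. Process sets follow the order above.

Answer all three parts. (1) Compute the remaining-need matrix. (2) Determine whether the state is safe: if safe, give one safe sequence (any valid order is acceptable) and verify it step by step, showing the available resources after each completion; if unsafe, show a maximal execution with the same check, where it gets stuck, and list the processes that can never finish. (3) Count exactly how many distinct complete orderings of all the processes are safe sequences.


(1) Outstanding need per process (order res1, res3, res2, res4):
  W4: (4, 3, 1, 2)
  W3: (3, 1, 2, 2)
  W1: (5, 0, 4, 1)
  W2: (4, 3, 1, 3)
(2) UNSAFE — no complete ordering exists.
Key observation: after W3, W4 the pool peaks at (8, 5, 3, 2), and each blocked process is short somewhere: W1 on res2; W2 on res4.
A maximal execution: W3, W4 — then nothing else fits. Walking it through:
  pool = (3, 3, 2, 2)
  W3: need (3, 1, 2, 2) fits (3, 3, 2, 2); releases (3, 1, 0, 0), pool now (6, 4, 2, 2)
  W4: need (4, 3, 1, 2) fits (6, 4, 2, 2); releases (2, 1, 1, 0), pool now (8, 5, 3, 2)
  W1 still needs (5, 0, 4, 1) but only (8, 5, 3, 2) is free — short on res2
  W2 still needs (4, 3, 1, 3) but only (8, 5, 3, 2) is free — short on res4
Processes that can never finish: W1 and W2.
(3) Precisely 0 of the possible complete orderings are safe sequences.


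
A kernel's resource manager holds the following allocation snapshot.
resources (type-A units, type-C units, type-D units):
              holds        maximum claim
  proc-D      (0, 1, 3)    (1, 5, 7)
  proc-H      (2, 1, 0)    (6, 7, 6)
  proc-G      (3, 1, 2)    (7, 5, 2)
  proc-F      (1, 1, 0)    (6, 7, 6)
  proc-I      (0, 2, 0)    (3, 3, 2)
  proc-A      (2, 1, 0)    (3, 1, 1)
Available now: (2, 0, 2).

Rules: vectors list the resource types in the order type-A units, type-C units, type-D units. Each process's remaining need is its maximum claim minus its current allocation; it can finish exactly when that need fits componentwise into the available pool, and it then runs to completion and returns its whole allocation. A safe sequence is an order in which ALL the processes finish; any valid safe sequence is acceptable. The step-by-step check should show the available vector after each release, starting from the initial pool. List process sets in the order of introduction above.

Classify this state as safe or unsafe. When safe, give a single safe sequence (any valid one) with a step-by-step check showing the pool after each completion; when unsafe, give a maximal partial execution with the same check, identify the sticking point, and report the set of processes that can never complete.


UNSAFE.
Key observation: even finishing proc-A, proc-I leaves just (4, 3, 2) free — too little type-C units for any of the remaining processes.
A maximal execution: proc-A, proc-I — then nothing else fits. Check, step by step:
  pool = (2, 0, 2)
  run proc-A (needs (1, 0, 1), free (2, 0, 2)); after release of (2, 1, 0) the pool is (4, 1, 2)
  run proc-I (needs (3, 1, 2), free (4, 1, 2)); after release of (0, 2, 0) the pool is (4, 3, 2)
  blocked: proc-D wants (1, 4, 4), pool (4, 3, 2) — not enough type-C units and type-D units
  blocked: proc-H wants (4, 6, 6), pool (4, 3, 2) — not enough type-C units and type-D units
  blocked: proc-G wants (4, 4, 0), pool (4, 3, 2) — not enough type-C units
  blocked: proc-F wants (5, 6, 6), pool (4, 3, 2) — not enough type-A units, type-C units and type-D units
Never able to finish: proc-D, proc-H, proc-G and proc-F.


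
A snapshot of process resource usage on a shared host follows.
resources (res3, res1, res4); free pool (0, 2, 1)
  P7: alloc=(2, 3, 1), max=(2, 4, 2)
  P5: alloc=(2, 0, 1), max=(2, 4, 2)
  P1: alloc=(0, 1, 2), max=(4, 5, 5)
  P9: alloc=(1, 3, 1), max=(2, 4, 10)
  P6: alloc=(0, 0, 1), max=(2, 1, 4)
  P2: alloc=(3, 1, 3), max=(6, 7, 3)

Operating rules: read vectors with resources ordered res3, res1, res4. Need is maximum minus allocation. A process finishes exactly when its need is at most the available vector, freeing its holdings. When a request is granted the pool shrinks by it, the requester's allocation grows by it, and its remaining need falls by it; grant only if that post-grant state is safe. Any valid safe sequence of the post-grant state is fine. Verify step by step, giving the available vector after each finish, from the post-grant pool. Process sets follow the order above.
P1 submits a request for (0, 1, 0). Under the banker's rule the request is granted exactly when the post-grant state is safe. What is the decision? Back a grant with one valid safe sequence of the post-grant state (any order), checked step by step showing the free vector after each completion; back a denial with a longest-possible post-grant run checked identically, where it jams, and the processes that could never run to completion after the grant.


GRANT. The post-grant state is safe; one safe sequence: P7, P5, P1, P6, P2, P9.
Key observation: granting shrinks the pool to (0, 1, 1), yet P7 still fits and the chain goes through.
Verifying the post-grant state step by step:
  pool = (0, 1, 1)
  run P7 (needs (0, 1, 1), free (0, 1, 1)); after release of (2, 3, 1) the pool is (2, 4, 2)
  run P5 (needs (0, 4, 1), free (2, 4, 2)); after release of (2, 0, 1) the pool is (4, 4, 3)
  run P1 (needs (4, 3, 3), free (4, 4, 3)); after release of (0, 2, 2) the pool is (4, 6, 5)
  run P6 (needs (2, 1, 3), free (4, 6, 5)); after release of (0, 0, 1) the pool is (4, 6, 6)
  run P2 (needs (3, 6, 0), free (4, 6, 6)); after release of (3, 1, 3) the pool is (7, 7, 9)
  run P9 (needs (1, 1, 9), free (7, 7, 9)); after release of (1, 3, 1) the pool is (8, 10, 10)


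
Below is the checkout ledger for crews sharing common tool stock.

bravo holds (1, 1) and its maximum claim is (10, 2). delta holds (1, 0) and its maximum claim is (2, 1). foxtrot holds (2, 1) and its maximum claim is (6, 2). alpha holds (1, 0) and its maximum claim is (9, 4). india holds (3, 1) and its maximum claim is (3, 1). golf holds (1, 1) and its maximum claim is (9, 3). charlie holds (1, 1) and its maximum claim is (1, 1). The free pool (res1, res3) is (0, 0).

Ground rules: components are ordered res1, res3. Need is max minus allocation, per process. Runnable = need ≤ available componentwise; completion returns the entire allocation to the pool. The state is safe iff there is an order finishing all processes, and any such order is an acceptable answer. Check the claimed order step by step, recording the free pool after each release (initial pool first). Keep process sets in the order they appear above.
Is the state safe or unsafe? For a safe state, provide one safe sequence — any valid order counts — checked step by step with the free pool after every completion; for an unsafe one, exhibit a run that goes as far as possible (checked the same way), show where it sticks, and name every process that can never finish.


UNSAFE.
Key observation: the wall is res1: completing charlie, delta, india, foxtrot brings the pool only to (7, 3), and all the rest need more.
Going as far as possible: charlie, delta, india, foxtrot; after that, nothing fits. Verifying each step:
  pool = (0, 0)
  run charlie (needs (0, 0), free (0, 0)); after release of (1, 1) the pool is (1, 1)
  run delta (needs (1, 1), free (1, 1)); after release of (1, 0) the pool is (2, 1)
  run india (needs (0, 0), free (2, 1)); after release of (3, 1) the pool is (5, 2)
  run foxtrot (needs (4, 1), free (5, 2)); after release of (2, 1) the pool is (7, 3)
  blocked: bravo wants (9, 1), pool (7, 3) — not enough res1
  blocked: alpha wants (8, 4), pool (7, 3) — not enough res1 and res3
  blocked: golf wants (8, 2), pool (7, 3) — not enough res1
Processes that can never finish: bravo, alpha and golf.


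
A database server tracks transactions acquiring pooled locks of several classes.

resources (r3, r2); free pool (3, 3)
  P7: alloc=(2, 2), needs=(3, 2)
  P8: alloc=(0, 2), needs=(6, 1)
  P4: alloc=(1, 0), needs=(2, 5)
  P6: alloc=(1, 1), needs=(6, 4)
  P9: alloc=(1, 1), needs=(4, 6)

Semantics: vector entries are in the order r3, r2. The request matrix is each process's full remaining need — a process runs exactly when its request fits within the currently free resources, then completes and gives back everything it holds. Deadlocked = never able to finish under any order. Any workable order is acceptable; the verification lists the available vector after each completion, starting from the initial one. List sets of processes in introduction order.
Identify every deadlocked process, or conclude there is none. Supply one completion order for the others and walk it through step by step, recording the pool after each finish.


The deadlocked set is empty.
Key observation: beginning at P7, releases accumulate fast enough that every process eventually fits.
One completion order for the rest: P7, P4, P8, P6, P9. Step-by-step check:
  pool = (3, 3)
  P7 needs (3, 2) <= (3, 3) -> finishes; pool += (2, 2) = (5, 5)
  P4 needs (2, 5) <= (5, 5) -> finishes; pool += (1, 0) = (6, 5)
  P8 needs (6, 1) <= (6, 5) -> finishes; pool += (0, 2) = (6, 7)
  P6 needs (6, 4) <= (6, 7) -> finishes; pool += (1, 1) = (7, 8)
  P9 needs (4, 6) <= (7, 8) -> finishes; pool += (1, 1) = (8, 9)


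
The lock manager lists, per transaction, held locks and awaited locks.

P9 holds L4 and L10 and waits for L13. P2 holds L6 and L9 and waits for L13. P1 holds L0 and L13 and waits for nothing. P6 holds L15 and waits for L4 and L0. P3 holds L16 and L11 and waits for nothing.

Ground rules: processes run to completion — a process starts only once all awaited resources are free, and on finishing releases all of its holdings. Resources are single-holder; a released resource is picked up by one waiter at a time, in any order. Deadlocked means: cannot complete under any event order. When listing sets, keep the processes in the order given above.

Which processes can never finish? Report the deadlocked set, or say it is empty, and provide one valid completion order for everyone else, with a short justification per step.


The deadlocked set is empty.
Key observation: although several processes wait, no cycle exists — each chain bottoms out at a free runner.
A valid finishing order for the others: P1, P2, P3, P9, P6.
Walking it through:
  P1: no waits; runs immediately, freeing L0 and L13
  run P2 (all its waits — L13 — are resolved); releases L6 and L9
  P3: no waits; runs immediately, freeing L16 and L11
  run P9 (all its waits — L13 — are resolved); releases L4 and L10
  run P6 (all its waits — L4 and L0 — are resolved); releases L15


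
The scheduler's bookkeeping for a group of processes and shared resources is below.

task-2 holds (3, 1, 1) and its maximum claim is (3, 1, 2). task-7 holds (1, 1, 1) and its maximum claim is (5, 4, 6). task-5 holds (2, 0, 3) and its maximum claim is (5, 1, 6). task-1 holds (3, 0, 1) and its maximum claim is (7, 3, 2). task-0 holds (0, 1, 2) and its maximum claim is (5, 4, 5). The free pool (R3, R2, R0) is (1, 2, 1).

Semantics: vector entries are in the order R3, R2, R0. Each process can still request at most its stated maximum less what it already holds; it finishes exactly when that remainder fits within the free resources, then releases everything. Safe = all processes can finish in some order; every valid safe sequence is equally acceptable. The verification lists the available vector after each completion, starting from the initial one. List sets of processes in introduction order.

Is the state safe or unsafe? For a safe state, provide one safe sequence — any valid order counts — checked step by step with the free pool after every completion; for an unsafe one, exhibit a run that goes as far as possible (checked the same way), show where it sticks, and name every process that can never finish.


SAFE — a valid safe sequence is task-2, task-1, task-0, task-5, task-7.
Key observation: task-2 is the earliest step where a requested resource binds exactly: need (0, 0, 1), pool (1, 2, 1) at its turn.
Walking it through:
  pool = (1, 2, 1)
  task-2: need (0, 0, 1) fits (1, 2, 1); releases (3, 1, 1), pool now (4, 3, 2)
  task-1: need (4, 3, 1) fits (4, 3, 2); releases (3, 0, 1), pool now (7, 3, 3)
  task-0: need (5, 3, 3) fits (7, 3, 3); releases (0, 1, 2), pool now (7, 4, 5)
  task-5: need (3, 1, 3) fits (7, 4, 5); releases (2, 0, 3), pool now (9, 4, 8)
  task-7: need (4, 3, 5) fits (9, 4, 8); releases (1, 1, 1), pool now (10, 5, 9)


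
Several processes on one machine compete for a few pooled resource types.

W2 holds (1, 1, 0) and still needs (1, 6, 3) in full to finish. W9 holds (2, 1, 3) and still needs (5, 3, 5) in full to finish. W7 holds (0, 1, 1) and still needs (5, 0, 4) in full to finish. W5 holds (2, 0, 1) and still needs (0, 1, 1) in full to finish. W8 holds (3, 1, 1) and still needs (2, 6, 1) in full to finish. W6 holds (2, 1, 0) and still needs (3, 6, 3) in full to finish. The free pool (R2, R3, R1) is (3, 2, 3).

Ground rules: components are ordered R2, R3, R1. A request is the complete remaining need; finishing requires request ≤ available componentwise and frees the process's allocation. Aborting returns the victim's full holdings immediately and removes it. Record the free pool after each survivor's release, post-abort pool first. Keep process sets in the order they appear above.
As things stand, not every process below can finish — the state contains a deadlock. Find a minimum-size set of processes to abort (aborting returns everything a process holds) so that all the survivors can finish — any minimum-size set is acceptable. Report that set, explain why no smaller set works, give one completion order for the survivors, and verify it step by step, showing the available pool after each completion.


Minimum abort set: W2 and W6.
Key observation: the returned (3, 2, 0) from W2 and W6 is what brings W8 — unrunnable before, under any order — into play at step 4.
Minimality, checking each single-abort alternative: W2 alone leaves W8 blocked (short on R3); W9 alone leaves W2 blocked (short on R3); W7 alone leaves W2 blocked (short on R3); W5 alone leaves W2 blocked (short on R3); W8 alone leaves W2 blocked (short on R3); W6 alone leaves W2 blocked (short on R3).
The survivors complete as W5, W7, W9, W8. Check, step by step (starting from the post-abort pool):
  pool = (6, 4, 3)
  W5 needs (0, 1, 1) <= (6, 4, 3) -> finishes; pool += (2, 0, 1) = (8, 4, 4)
  W7 needs (5, 0, 4) <= (8, 4, 4) -> finishes; pool += (0, 1, 1) = (8, 5, 5)
  W9 needs (5, 3, 5) <= (8, 5, 5) -> finishes; pool += (2, 1, 3) = (10, 6, 8)
  W8 needs (2, 6, 1) <= (10, 6, 8) -> finishes; pool += (3, 1, 1) = (13, 7, 9)


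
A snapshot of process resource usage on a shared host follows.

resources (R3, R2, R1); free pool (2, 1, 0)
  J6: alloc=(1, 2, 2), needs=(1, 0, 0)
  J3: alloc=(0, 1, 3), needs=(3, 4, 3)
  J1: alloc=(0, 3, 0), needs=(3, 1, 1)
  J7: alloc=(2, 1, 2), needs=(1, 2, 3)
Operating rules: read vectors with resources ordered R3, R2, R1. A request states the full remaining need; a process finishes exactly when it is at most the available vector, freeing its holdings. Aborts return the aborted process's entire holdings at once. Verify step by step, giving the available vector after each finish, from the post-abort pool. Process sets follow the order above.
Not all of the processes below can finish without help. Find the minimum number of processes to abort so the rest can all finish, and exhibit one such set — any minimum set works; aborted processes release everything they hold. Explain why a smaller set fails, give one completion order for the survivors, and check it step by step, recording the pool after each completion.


Minimum abort set: J3.
Key observation: the deadlocked J7 becomes finishable only because J3 released (0, 1, 3); it completes at step 3 below.
Minimality: the empty abort set fails — the state is deadlocked as it stands.
One survivor order: J6, J1, J7. Verifying each step (post-abort pool first):
  pool = (2, 2, 3)
  J6 needs (1, 0, 0) <= (2, 2, 3) -> finishes; pool += (1, 2, 2) = (3, 4, 5)
  J1 needs (3, 1, 1) <= (3, 4, 5) -> finishes; pool += (0, 3, 0) = (3, 7, 5)
  J7 needs (1, 2, 3) <= (3, 7, 5) -> finishes; pool += (2, 1, 2) = (5, 8, 7)


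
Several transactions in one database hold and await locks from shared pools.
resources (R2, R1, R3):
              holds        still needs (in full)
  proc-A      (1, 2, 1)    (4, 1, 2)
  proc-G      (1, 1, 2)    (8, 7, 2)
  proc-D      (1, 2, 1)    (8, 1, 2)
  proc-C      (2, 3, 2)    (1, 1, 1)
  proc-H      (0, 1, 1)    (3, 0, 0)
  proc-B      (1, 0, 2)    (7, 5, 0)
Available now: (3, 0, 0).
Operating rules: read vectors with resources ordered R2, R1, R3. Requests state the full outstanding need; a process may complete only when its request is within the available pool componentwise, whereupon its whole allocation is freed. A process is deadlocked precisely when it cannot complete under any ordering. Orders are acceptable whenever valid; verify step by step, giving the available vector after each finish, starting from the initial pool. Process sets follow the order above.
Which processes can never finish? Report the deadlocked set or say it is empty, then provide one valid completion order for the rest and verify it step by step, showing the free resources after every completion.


The deadlocked set is proc-G, proc-D and proc-B.
Key observation: proc-H, proc-C, proc-A can finish, but then (6, 6, 4) is all there is, and the blocked group's R2 demands exceed it.
The rest can finish in the order proc-H, proc-C, proc-A. Walking it through:
  pool = (3, 0, 0)
  proc-H: need (3, 0, 0) fits (3, 0, 0); releases (0, 1, 1), pool now (3, 1, 1)
  proc-C: need (1, 1, 1) fits (3, 1, 1); releases (2, 3, 2), pool now (5, 4, 3)
  proc-A: need (4, 1, 2) fits (5, 4, 3); releases (1, 2, 1), pool now (6, 6, 4)
None of the blocked processes ever fits:
  proc-G still needs (8, 7, 2) but only (6, 6, 4) is free — short on R2 and R1
  proc-D still needs (8, 1, 2) but only (6, 6, 4) is free — short on R2
  proc-B still needs (7, 5, 0) but only (6, 6, 4) is free — short on R2


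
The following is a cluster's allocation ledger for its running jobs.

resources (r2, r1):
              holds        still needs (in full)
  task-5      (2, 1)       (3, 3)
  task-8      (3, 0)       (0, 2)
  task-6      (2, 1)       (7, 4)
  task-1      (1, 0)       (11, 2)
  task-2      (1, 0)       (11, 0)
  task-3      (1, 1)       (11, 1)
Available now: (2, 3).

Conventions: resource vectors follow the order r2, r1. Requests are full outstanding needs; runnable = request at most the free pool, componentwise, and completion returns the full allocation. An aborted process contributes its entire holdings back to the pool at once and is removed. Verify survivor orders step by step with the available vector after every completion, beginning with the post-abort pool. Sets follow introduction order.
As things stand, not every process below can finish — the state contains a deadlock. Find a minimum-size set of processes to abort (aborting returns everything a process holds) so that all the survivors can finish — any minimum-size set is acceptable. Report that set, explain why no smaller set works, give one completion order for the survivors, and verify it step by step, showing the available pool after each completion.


Abort task-2 and task-3.
Key observation: task-1 was stuck for good until task-2 and task-3 gave back (2, 1); in the order shown it finishes at step 4.
Why nothing smaller works — every single abort fails: task-5 alone leaves task-1 blocked (short on r2); task-8 alone leaves task-1 blocked (short on r2); task-6 alone leaves task-1 blocked (short on r2); task-1 alone leaves task-2 blocked (short on r2); task-2 alone leaves task-1 blocked (short on r2); task-3 alone leaves task-1 blocked (short on r2).
The survivors complete as task-5, task-8, task-6, task-1. Step-by-step check (starting from the post-abort pool):
  pool = (4, 4)
  task-5 needs (3, 3) <= (4, 4) -> finishes; pool += (2, 1) = (6, 5)
  task-8 needs (0, 2) <= (6, 5) -> finishes; pool += (3, 0) = (9, 5)
  task-6 needs (7, 4) <= (9, 5) -> finishes; pool += (2, 1) = (11, 6)
  task-1 needs (11, 2) <= (11, 6) -> finishes; pool += (1, 0) = (12, 6)


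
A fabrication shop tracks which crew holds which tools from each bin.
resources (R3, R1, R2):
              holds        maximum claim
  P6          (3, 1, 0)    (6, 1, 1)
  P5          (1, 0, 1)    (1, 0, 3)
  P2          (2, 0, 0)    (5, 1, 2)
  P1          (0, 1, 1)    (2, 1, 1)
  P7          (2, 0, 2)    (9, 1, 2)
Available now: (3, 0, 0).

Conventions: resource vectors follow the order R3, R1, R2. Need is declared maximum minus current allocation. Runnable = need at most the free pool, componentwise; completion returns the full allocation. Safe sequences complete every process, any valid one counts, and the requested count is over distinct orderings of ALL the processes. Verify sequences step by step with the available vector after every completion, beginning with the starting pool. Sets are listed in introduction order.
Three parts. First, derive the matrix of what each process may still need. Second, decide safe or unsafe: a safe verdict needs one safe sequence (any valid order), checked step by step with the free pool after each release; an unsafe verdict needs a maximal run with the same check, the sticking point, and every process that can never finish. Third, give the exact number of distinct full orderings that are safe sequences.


(1) Remaining need (order R3, R1, R2):
  P6: (3, 0, 1)
  P5: (0, 0, 2)
  P2: (3, 1, 2)
  P1: (2, 0, 0)
  P7: (7, 1, 0)
(2) The state is UNSAFE.
Key observation: after P1, P6 the pool peaks at (6, 2, 1), and each blocked process is short somewhere: P5 on R2; P2 on R2; P7 on R3.
A maximal execution: P1, P6 — then nothing else fits. Walking it through:
  pool = (3, 0, 0)
  run P1 (needs (2, 0, 0), free (3, 0, 0)); after release of (0, 1, 1) the pool is (3, 1, 1)
  run P6 (needs (3, 0, 1), free (3, 1, 1)); after release of (3, 1, 0) the pool is (6, 2, 1)
  P5 cannot run: need (0, 0, 2) vs free (6, 2, 1) (insufficient R2)
  P2 cannot run: need (3, 1, 2) vs free (6, 2, 1) (insufficient R2)
  P7 cannot run: need (7, 1, 0) vs free (6, 2, 1) (insufficient R3)
Permanently blocked: P5, P2 and P7.
(3) Exactly 0 of the possible complete orderings are safe sequences.


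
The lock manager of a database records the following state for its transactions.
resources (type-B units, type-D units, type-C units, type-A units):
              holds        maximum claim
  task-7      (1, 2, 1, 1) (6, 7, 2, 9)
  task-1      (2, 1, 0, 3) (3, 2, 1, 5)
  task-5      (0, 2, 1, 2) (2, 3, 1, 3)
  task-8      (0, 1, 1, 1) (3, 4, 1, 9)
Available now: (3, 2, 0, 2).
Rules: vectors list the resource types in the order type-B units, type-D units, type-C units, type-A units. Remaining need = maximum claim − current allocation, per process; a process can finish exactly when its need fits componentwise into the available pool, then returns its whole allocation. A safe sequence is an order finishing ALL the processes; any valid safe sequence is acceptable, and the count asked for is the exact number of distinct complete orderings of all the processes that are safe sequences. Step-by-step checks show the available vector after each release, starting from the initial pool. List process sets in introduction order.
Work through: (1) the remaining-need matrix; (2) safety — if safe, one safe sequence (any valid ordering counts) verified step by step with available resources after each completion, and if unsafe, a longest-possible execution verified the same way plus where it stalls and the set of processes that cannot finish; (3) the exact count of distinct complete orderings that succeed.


(1) Need matrix, components ordered type-B units, type-D units, type-C units, type-A units:
  task-7: (5, 5, 1, 8)
  task-1: (1, 1, 1, 2)
  task-5: (2, 1, 0, 1)
  task-8: (3, 3, 0, 8)
(2) UNSAFE — no complete ordering exists.
Key observation: even finishing task-5, task-1 leaves just (5, 5, 1, 7) free — too little type-A units for any of the remaining processes.
The run task-5, task-1 cannot be extended any further. Walking it through:
  pool = (3, 2, 0, 2)
  task-5 needs (2, 1, 0, 1) <= (3, 2, 0, 2) -> finishes; pool += (0, 2, 1, 2) = (3, 4, 1, 4)
  task-1 needs (1, 1, 1, 2) <= (3, 4, 1, 4) -> finishes; pool += (2, 1, 0, 3) = (5, 5, 1, 7)
  task-7 still needs (5, 5, 1, 8) but only (5, 5, 1, 7) is free — short on type-A units
  task-8 still needs (3, 3, 0, 8) but only (5, 5, 1, 7) is free — short on type-A units
Never able to finish: task-7 and task-8.
(3) Precisely 0 of the possible complete orderings are safe sequences.


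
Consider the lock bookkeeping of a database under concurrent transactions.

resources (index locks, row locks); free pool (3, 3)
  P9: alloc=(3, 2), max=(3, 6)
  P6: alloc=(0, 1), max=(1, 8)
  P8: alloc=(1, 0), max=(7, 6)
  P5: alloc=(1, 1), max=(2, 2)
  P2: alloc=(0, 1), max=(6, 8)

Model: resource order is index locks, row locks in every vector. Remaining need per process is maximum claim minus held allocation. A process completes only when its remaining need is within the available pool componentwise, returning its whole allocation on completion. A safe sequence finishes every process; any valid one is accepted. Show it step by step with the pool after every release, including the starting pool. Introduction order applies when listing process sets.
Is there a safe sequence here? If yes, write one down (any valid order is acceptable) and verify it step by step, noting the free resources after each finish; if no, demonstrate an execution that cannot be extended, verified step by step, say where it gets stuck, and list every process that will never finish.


The state is UNSAFE.
Key observation: even finishing P5, P9, P8 leaves just (8, 6) free — too little row locks for any of the remaining processes.
The run P5, P9, P8 cannot be extended any further. Step-by-step check:
  pool = (3, 3)
  run P5 (needs (1, 1), free (3, 3)); after release of (1, 1) the pool is (4, 4)
  run P9 (needs (0, 4), free (4, 4)); after release of (3, 2) the pool is (7, 6)
  run P8 (needs (6, 6), free (7, 6)); after release of (1, 0) the pool is (8, 6)
  blocked: P6 wants (1, 7), pool (8, 6) — not enough row locks
  blocked: P2 wants (6, 7), pool (8, 6) — not enough row locks
Never able to finish: P6 and P2.
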